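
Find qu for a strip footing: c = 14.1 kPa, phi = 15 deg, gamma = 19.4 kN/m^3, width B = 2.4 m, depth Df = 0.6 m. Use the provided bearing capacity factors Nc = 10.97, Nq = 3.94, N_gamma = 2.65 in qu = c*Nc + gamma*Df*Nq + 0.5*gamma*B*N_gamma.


Compute qu = c*Nc + gamma*Df*Nq + 0.5*gamma*B*N_gamma
Term 1: 14.1 * 10.97 = 154.677
Term 2: 19.4 * 0.6 * 3.94 = 45.8616
Term 3: 0.5 * 19.4 * 2.4 * 2.65 = 61.692
qu = 154.677 + 45.8616 + 61.692
qu = 262.23 kPa


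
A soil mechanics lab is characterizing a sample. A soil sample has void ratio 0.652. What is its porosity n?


Using the relation n = e / (1 + e)
n = 0.652 / (1 + 0.652)
n = 0.652 / 1.652
n = 0.3947


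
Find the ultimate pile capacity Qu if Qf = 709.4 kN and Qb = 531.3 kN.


Using Qu = Qf + Qb
Qu = 709.4 + 531.3
Qu = 1240.7 kN


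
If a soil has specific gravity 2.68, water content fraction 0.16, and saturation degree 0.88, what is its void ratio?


Result: 0.4873

Derivation:
Using the relation e = Gs * w / S
e = 2.68 * 0.16 / 0.88
e = 0.4873


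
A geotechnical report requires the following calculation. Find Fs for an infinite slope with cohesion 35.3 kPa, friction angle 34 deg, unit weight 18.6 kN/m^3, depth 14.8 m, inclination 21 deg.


Using Fs = c / (gamma*H*sin(beta)*cos(beta)) + tan(phi)/tan(beta)
Cohesion contribution = 35.3 / (18.6*14.8*sin(21)*cos(21))
Cohesion contribution = 0.383283
Friction contribution = tan(34)/tan(21) = 1.75715
Fs = 0.383283 + 1.75715
Fs = 2.14


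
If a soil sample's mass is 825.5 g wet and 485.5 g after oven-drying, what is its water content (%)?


Using w = (m_wet - m_dry) / m_dry * 100
m_wet - m_dry = 825.5 - 485.5 = 340.0 g
w = 340.0 / 485.5 * 100
w = 70.03 %


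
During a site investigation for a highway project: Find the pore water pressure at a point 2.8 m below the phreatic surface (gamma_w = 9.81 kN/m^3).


Using u = gamma_w * h_w
u = 9.81 * 2.8
u = 27.47 kPa


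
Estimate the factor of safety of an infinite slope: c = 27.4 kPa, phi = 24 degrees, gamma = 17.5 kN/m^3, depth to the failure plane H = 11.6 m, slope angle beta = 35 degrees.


Using Fs = c / (gamma*H*sin(beta)*cos(beta)) + tan(phi)/tan(beta)
Cohesion contribution = 27.4 / (17.5*11.6*sin(35)*cos(35))
Cohesion contribution = 0.287276
Friction contribution = tan(24)/tan(35) = 0.635852
Fs = 0.287276 + 0.635852
Fs = 0.923


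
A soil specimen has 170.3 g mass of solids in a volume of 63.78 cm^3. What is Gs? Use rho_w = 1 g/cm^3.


Using Gs = m_s / (V_s * rho_w)
Since rho_w = 1 g/cm^3:
Gs = 170.3 / 63.78
Gs = 2.67


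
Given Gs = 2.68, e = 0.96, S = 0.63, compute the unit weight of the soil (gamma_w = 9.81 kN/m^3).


Using gamma = gamma_w * (Gs + S*e) / (1 + e)
Numerator: Gs + S*e = 2.68 + 0.63*0.96 = 3.2848
Denominator: 1 + e = 1 + 0.96 = 1.96
gamma = 9.81 * 3.2848 / 1.96
gamma = 16.441 kN/m^3


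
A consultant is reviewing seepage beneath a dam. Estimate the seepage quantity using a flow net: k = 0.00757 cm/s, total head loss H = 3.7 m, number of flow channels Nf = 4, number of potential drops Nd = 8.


Convert k to m/s for unit consistency with H:
k = 0.00757 cm/s = 0.00757 / 100 m/s = 7.57e-05 m/s
Using q = k * H * Nf / Nd
Nf / Nd = 4 / 8 = 0.5
q = 7.57e-05 * 3.7 * 0.5
q = 0.00014 m^3/s per m


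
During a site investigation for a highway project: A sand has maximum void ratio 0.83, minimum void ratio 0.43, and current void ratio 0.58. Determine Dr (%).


Result: 62.5 %

Derivation:
Using Dr = (e_max - e) / (e_max - e_min) * 100
e_max - e = 0.83 - 0.58 = 0.25
e_max - e_min = 0.83 - 0.43 = 0.4
Dr = 0.25 / 0.4 * 100
Dr = 62.5 %


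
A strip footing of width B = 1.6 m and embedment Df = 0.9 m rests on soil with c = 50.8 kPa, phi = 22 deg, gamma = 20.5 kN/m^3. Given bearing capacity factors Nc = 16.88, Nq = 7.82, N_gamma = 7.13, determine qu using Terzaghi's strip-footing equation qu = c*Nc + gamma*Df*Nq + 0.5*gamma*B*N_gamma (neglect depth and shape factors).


Compute qu = c*Nc + gamma*Df*Nq + 0.5*gamma*B*N_gamma
Term 1: 50.8 * 16.88 = 857.504
Term 2: 20.5 * 0.9 * 7.82 = 144.279
Term 3: 0.5 * 20.5 * 1.6 * 7.13 = 116.932
qu = 857.504 + 144.279 + 116.932
qu = 1118.72 kPa


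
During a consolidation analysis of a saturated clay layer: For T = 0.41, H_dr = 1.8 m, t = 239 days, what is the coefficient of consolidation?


Using cv = T * H_dr^2 / t
H_dr^2 = 1.8^2 = 3.24
cv = 0.41 * 3.24 / 239
cv = 0.00556 m^2/day


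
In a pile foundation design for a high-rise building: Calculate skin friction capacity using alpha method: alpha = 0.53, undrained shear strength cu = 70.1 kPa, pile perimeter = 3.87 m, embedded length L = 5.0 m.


Using Qs = alpha * cu * perimeter * L
Qs = 0.53 * 70.1 * 3.87 * 5.0
Qs = 718.91 kN


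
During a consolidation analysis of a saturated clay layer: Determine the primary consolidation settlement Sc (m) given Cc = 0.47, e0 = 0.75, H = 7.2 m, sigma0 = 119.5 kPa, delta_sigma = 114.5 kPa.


Result: 0.5644 m

Derivation:
Using Sc = Cc * H / (1 + e0) * log10((sigma0 + delta_sigma) / sigma0)
Stress ratio = (119.5 + 114.5) / 119.5 = 1.95816
log10(1.95816) = 0.291848
Cc * H / (1 + e0) = 0.47 * 7.2 / (1 + 0.75) = 1.93371
Sc = 1.93371 * 0.291848
Sc = 0.5644 m


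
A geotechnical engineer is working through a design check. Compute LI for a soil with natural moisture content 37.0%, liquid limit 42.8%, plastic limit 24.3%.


First compute the plasticity index:
PI = LL - PL = 42.8 - 24.3 = 18.5
Then compute the liquidity index:
LI = (w - PL) / PI
LI = (37.0 - 24.3) / 18.5
LI = 0.686


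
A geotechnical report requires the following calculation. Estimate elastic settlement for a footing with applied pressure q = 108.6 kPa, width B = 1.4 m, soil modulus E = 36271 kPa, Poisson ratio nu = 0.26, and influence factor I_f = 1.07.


Result: 4.182 mm

Derivation:
Using Se = q * B * (1 - nu^2) * I_f / E
1 - nu^2 = 1 - 0.26^2 = 0.9324
Se = 108.6 * 1.4 * 0.9324 * 1.07 / 36271
Se = 0.004182 m
Convert to mm: Se = 0.004182 * 1000 = 4.182 mm


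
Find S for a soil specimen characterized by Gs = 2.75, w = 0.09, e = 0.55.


Using S = Gs * w / e
S = 2.75 * 0.09 / 0.55
S = 0.45


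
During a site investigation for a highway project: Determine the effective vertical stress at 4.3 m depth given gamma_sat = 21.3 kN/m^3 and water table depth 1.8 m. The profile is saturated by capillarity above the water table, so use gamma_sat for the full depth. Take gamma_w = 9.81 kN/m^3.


Result: 67.07 kPa

Derivation:
Total stress = gamma_sat * depth
sigma = 21.3 * 4.3 = 91.59 kPa
Pore water pressure u = gamma_w * (depth - d_wt)
u = 9.81 * (4.3 - 1.8) = 24.525 kPa
Effective stress = sigma - u
sigma' = 91.59 - 24.525 = 67.07 kPa


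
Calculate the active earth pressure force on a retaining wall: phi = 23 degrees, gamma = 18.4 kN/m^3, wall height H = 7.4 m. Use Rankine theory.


Compute active earth pressure coefficient:
Ka = tan^2(45 - phi/2) = tan^2(33.5) = 0.438092
Compute active force:
Pa = 0.5 * Ka * gamma * H^2
Pa = 0.5 * 0.438092 * 18.4 * 7.4^2
Pa = 220.71 kN/m


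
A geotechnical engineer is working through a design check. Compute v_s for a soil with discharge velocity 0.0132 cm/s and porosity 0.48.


Result: 0.0275 cm/s

Derivation:
Using v_s = v_d / n
v_s = 0.0132 / 0.48
v_s = 0.0275 cm/s


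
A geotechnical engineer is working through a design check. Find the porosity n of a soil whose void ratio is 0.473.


Using the relation n = e / (1 + e)
n = 0.473 / (1 + 0.473)
n = 0.473 / 1.473
n = 0.3211


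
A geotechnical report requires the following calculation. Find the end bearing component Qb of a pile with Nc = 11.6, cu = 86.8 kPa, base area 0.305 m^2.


Result: 307.1 kN

Derivation:
Using Qb = Nc * cu * Ab
Qb = 11.6 * 86.8 * 0.305
Qb = 307.1 kN


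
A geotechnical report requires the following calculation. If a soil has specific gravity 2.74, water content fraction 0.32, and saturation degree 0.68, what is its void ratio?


Using the relation e = Gs * w / S
e = 2.74 * 0.32 / 0.68
e = 1.2894


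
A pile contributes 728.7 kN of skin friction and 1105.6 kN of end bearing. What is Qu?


Result: 1834.3 kN

Derivation:
Using Qu = Qf + Qb
Qu = 728.7 + 1105.6
Qu = 1834.3 kN


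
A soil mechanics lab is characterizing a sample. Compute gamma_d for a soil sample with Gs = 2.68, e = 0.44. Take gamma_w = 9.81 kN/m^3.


Using gamma_d = Gs * gamma_w / (1 + e)
gamma_d = 2.68 * 9.81 / (1 + 0.44)
gamma_d = 2.68 * 9.81 / 1.44
gamma_d = 18.258 kN/m^3


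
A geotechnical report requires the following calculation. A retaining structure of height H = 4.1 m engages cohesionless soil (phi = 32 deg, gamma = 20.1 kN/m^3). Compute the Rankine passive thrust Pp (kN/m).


Result: 549.83 kN/m

Derivation:
Compute passive earth pressure coefficient:
Kp = tan^2(45 + phi/2) = tan^2(61.0) = 3.254588
Compute passive force:
Pp = 0.5 * Kp * gamma * H^2
Pp = 0.5 * 3.254588 * 20.1 * 4.1^2
Pp = 549.83 kN/m


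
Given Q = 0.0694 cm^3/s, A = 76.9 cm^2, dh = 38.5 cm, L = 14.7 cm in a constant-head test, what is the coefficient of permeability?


Compute hydraulic gradient:
i = dh / L = 38.5 / 14.7 = 2.61905
Then apply Darcy's law:
k = Q / (A * i)
k = 0.0694 / (76.9 * 2.61905)
k = 0.0694 / 201.405
k = 0.000345 cm/s


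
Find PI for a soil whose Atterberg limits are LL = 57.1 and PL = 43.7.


Result: 13.4

Derivation:
Using PI = LL - PL
PI = 57.1 - 43.7
PI = 13.4


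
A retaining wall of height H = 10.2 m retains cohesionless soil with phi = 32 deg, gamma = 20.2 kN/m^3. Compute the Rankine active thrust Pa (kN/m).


Result: 322.87 kN/m

Derivation:
Compute active earth pressure coefficient:
Ka = tan^2(45 - phi/2) = tan^2(29.0) = 0.307259
Compute active force:
Pa = 0.5 * Ka * gamma * H^2
Pa = 0.5 * 0.307259 * 20.2 * 10.2^2
Pa = 322.87 kN/m


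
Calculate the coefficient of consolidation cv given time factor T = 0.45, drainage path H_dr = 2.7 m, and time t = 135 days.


Using cv = T * H_dr^2 / t
H_dr^2 = 2.7^2 = 7.29
cv = 0.45 * 7.29 / 135
cv = 0.0243 m^2/day


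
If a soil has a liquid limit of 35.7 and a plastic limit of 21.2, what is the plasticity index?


Using PI = LL - PL
PI = 35.7 - 21.2
PI = 14.5


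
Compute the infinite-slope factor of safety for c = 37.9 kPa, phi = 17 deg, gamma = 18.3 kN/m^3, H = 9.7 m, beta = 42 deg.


Using Fs = c / (gamma*H*sin(beta)*cos(beta)) + tan(phi)/tan(beta)
Cohesion contribution = 37.9 / (18.3*9.7*sin(42)*cos(42))
Cohesion contribution = 0.42937
Friction contribution = tan(17)/tan(42) = 0.339548
Fs = 0.42937 + 0.339548
Fs = 0.769


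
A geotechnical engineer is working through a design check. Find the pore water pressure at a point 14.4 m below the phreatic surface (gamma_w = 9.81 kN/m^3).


Result: 141.26 kPa

Derivation:
Using u = gamma_w * h_w
u = 9.81 * 14.4
u = 141.26 kPa


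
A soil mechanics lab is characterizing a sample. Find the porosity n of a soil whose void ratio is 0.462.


Using the relation n = e / (1 + e)
n = 0.462 / (1 + 0.462)
n = 0.462 / 1.462
n = 0.316


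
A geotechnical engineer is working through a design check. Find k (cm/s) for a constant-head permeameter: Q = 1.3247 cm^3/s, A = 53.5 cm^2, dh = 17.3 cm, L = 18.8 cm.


Compute hydraulic gradient:
i = dh / L = 17.3 / 18.8 = 0.920213
Then apply Darcy's law:
k = Q / (A * i)
k = 1.3247 / (53.5 * 0.920213)
k = 1.3247 / 49.2314
k = 0.026908 cm/s


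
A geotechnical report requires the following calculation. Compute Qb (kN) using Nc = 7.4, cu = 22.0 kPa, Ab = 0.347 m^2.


Using Qb = Nc * cu * Ab
Qb = 7.4 * 22.0 * 0.347
Qb = 56.49 kN


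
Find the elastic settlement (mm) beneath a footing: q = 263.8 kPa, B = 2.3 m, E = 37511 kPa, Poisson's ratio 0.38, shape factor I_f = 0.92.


Using Se = q * B * (1 - nu^2) * I_f / E
1 - nu^2 = 1 - 0.38^2 = 0.8556
Se = 263.8 * 2.3 * 0.8556 * 0.92 / 37511
Se = 0.012732 m
Convert to mm: Se = 0.012732 * 1000 = 12.732 mm


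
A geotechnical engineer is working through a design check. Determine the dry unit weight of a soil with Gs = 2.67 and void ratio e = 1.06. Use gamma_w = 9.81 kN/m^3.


Using gamma_d = Gs * gamma_w / (1 + e)
gamma_d = 2.67 * 9.81 / (1 + 1.06)
gamma_d = 2.67 * 9.81 / 2.06
gamma_d = 12.715 kN/m^3


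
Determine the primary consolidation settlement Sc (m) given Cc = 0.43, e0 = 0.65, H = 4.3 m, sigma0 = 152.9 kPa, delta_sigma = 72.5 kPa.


Result: 0.1889 m

Derivation:
Using Sc = Cc * H / (1 + e0) * log10((sigma0 + delta_sigma) / sigma0)
Stress ratio = (152.9 + 72.5) / 152.9 = 1.47417
log10(1.47417) = 0.168546
Cc * H / (1 + e0) = 0.43 * 4.3 / (1 + 0.65) = 1.12061
Sc = 1.12061 * 0.168546
Sc = 0.1889 m


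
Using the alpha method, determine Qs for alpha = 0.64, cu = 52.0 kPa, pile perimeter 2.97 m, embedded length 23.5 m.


Result: 2322.78 kN

Derivation:
Using Qs = alpha * cu * perimeter * L
Qs = 0.64 * 52.0 * 2.97 * 23.5
Qs = 2322.78 kN


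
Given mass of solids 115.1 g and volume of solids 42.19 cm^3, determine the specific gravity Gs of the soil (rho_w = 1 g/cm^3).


Using Gs = m_s / (V_s * rho_w)
Since rho_w = 1 g/cm^3:
Gs = 115.1 / 42.19
Gs = 2.728


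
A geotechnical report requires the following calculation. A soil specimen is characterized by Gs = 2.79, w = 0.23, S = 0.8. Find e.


Result: 0.8021

Derivation:
Using the relation e = Gs * w / S
e = 2.79 * 0.23 / 0.8
e = 0.8021


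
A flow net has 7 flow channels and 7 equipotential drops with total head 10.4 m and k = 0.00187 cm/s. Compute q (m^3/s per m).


Result: 0.0001945 m^3/s per m

Derivation:
Convert k to m/s for unit consistency with H:
k = 0.00187 cm/s = 0.00187 / 100 m/s = 1.87e-05 m/s
Using q = k * H * Nf / Nd
Nf / Nd = 7 / 7 = 1.0
q = 1.87e-05 * 10.4 * 1.0
q = 0.0001945 m^3/s per m


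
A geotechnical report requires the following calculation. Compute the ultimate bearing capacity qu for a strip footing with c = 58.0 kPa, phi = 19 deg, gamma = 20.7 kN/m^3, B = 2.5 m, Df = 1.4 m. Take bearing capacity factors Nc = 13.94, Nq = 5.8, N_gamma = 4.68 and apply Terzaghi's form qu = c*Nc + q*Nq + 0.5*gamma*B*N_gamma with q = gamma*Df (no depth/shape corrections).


Compute qu = c*Nc + gamma*Df*Nq + 0.5*gamma*B*N_gamma
Term 1: 58.0 * 13.94 = 808.52
Term 2: 20.7 * 1.4 * 5.8 = 168.084
Term 3: 0.5 * 20.7 * 2.5 * 4.68 = 121.095
qu = 808.52 + 168.084 + 121.095
qu = 1097.7 kPa


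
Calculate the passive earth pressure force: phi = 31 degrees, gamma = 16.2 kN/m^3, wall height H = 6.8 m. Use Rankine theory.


Compute passive earth pressure coefficient:
Kp = tan^2(45 + phi/2) = tan^2(60.5) = 3.124035
Compute passive force:
Pp = 0.5 * Kp * gamma * H^2
Pp = 0.5 * 3.124035 * 16.2 * 6.8^2
Pp = 1170.09 kN/m


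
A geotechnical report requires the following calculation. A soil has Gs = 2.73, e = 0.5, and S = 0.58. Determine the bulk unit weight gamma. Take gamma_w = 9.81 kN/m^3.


Using gamma = gamma_w * (Gs + S*e) / (1 + e)
Numerator: Gs + S*e = 2.73 + 0.58*0.5 = 3.02
Denominator: 1 + e = 1 + 0.5 = 1.5
gamma = 9.81 * 3.02 / 1.5
gamma = 19.751 kN/m^3


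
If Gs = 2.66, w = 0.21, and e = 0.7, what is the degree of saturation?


Using S = Gs * w / e
S = 2.66 * 0.21 / 0.7
S = 0.798


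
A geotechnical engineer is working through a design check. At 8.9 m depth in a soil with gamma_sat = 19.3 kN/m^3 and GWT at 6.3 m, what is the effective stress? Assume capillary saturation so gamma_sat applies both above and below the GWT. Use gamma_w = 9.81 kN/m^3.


Total stress = gamma_sat * depth
sigma = 19.3 * 8.9 = 171.77 kPa
Pore water pressure u = gamma_w * (depth - d_wt)
u = 9.81 * (8.9 - 6.3) = 25.506 kPa
Effective stress = sigma - u
sigma' = 171.77 - 25.506 = 146.26 kPa


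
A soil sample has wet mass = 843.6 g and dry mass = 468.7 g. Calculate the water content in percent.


Using w = (m_wet - m_dry) / m_dry * 100
m_wet - m_dry = 843.6 - 468.7 = 374.9 g
w = 374.9 / 468.7 * 100
w = 79.99 %


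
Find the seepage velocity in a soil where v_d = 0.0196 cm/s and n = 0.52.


Using v_s = v_d / n
v_s = 0.0196 / 0.52
v_s = 0.03769 cm/s


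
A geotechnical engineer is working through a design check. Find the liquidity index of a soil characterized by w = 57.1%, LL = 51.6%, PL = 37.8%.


First compute the plasticity index:
PI = LL - PL = 51.6 - 37.8 = 13.8
Then compute the liquidity index:
LI = (w - PL) / PI
LI = (57.1 - 37.8) / 13.8
LI = 1.399


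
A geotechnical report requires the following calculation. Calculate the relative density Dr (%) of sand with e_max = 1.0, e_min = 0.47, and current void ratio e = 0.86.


Result: 26.42 %

Derivation:
Using Dr = (e_max - e) / (e_max - e_min) * 100
e_max - e = 1.0 - 0.86 = 0.14
e_max - e_min = 1.0 - 0.47 = 0.53
Dr = 0.14 / 0.53 * 100
Dr = 26.42 %


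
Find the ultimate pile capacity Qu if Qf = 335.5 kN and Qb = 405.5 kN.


Result: 741.0 kN

Derivation:
Using Qu = Qf + Qb
Qu = 335.5 + 405.5
Qu = 741.0 kN


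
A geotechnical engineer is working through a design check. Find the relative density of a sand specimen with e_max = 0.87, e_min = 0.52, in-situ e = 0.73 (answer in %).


Result: 40.0 %

Derivation:
Using Dr = (e_max - e) / (e_max - e_min) * 100
e_max - e = 0.87 - 0.73 = 0.14
e_max - e_min = 0.87 - 0.52 = 0.35
Dr = 0.14 / 0.35 * 100
Dr = 40.0 %


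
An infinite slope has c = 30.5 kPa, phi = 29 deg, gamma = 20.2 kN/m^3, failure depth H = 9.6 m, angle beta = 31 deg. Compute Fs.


Using Fs = c / (gamma*H*sin(beta)*cos(beta)) + tan(phi)/tan(beta)
Cohesion contribution = 30.5 / (20.2*9.6*sin(31)*cos(31))
Cohesion contribution = 0.356264
Friction contribution = tan(29)/tan(31) = 0.922525
Fs = 0.356264 + 0.922525
Fs = 1.279


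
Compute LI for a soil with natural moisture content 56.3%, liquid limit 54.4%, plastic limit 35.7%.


First compute the plasticity index:
PI = LL - PL = 54.4 - 35.7 = 18.7
Then compute the liquidity index:
LI = (w - PL) / PI
LI = (56.3 - 35.7) / 18.7
LI = 1.102


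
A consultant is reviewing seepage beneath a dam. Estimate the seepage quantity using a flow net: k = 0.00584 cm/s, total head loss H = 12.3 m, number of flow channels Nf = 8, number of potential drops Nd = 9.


Convert k to m/s for unit consistency with H:
k = 0.00584 cm/s = 0.00584 / 100 m/s = 5.84e-05 m/s
Using q = k * H * Nf / Nd
Nf / Nd = 8 / 9 = 0.8889
q = 5.84e-05 * 12.3 * 0.8889
q = 0.0006385 m^3/s per m


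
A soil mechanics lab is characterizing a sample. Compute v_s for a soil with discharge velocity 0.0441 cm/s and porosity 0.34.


Using v_s = v_d / n
v_s = 0.0441 / 0.34
v_s = 0.12971 cm/s


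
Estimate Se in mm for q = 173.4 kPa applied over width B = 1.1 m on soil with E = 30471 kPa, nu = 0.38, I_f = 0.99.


Result: 5.302 mm

Derivation:
Using Se = q * B * (1 - nu^2) * I_f / E
1 - nu^2 = 1 - 0.38^2 = 0.8556
Se = 173.4 * 1.1 * 0.8556 * 0.99 / 30471
Se = 0.005302 m
Convert to mm: Se = 0.005302 * 1000 = 5.302 mm


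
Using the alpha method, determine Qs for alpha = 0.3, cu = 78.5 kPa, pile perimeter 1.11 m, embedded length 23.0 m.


Using Qs = alpha * cu * perimeter * L
Qs = 0.3 * 78.5 * 1.11 * 23.0
Qs = 601.23 kN


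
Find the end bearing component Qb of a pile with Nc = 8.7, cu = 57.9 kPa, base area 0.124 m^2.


Result: 62.46 kN

Derivation:
Using Qb = Nc * cu * Ab
Qb = 8.7 * 57.9 * 0.124
Qb = 62.46 kN


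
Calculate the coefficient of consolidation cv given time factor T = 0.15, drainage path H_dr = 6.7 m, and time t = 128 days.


Using cv = T * H_dr^2 / t
H_dr^2 = 6.7^2 = 44.89
cv = 0.15 * 44.89 / 128
cv = 0.05261 m^2/day


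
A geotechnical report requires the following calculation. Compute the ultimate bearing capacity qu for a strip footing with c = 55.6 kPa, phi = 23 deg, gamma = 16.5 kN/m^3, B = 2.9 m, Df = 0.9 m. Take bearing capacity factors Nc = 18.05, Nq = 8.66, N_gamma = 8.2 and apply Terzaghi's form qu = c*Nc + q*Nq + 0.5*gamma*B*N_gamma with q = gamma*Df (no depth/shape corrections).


Compute qu = c*Nc + gamma*Df*Nq + 0.5*gamma*B*N_gamma
Term 1: 55.6 * 18.05 = 1003.58
Term 2: 16.5 * 0.9 * 8.66 = 128.601
Term 3: 0.5 * 16.5 * 2.9 * 8.2 = 196.185
qu = 1003.58 + 128.601 + 196.185
qu = 1328.37 kPa


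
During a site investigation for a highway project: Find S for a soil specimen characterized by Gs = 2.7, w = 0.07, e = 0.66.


Using S = Gs * w / e
S = 2.7 * 0.07 / 0.66
S = 0.2864


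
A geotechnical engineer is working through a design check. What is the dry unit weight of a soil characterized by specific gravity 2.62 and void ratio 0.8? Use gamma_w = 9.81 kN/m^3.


Using gamma_d = Gs * gamma_w / (1 + e)
gamma_d = 2.62 * 9.81 / (1 + 0.8)
gamma_d = 2.62 * 9.81 / 1.8
gamma_d = 14.279 kN/m^3


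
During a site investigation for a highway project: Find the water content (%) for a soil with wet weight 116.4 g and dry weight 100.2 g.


Result: 16.17 %

Derivation:
Using w = (m_wet - m_dry) / m_dry * 100
m_wet - m_dry = 116.4 - 100.2 = 16.2 g
w = 16.2 / 100.2 * 100
w = 16.17 %


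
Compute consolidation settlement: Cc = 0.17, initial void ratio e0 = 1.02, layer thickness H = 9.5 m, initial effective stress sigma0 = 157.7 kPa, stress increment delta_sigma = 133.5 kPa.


Using Sc = Cc * H / (1 + e0) * log10((sigma0 + delta_sigma) / sigma0)
Stress ratio = (157.7 + 133.5) / 157.7 = 1.84654
log10(1.84654) = 0.26636
Cc * H / (1 + e0) = 0.17 * 9.5 / (1 + 1.02) = 0.799505
Sc = 0.799505 * 0.26636
Sc = 0.213 m


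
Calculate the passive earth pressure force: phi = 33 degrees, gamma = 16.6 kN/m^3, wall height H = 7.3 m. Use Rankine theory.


Compute passive earth pressure coefficient:
Kp = tan^2(45 + phi/2) = tan^2(61.5) = 3.39212
Compute passive force:
Pp = 0.5 * Kp * gamma * H^2
Pp = 0.5 * 3.39212 * 16.6 * 7.3^2
Pp = 1500.36 kN/m


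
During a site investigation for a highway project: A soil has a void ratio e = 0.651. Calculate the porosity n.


Result: 0.3943

Derivation:
Using the relation n = e / (1 + e)
n = 0.651 / (1 + 0.651)
n = 0.651 / 1.651
n = 0.3943


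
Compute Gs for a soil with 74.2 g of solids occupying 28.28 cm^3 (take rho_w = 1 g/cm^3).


Using Gs = m_s / (V_s * rho_w)
Since rho_w = 1 g/cm^3:
Gs = 74.2 / 28.28
Gs = 2.624


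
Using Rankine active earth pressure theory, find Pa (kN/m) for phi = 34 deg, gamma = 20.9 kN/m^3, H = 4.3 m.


Result: 54.63 kN/m

Derivation:
Compute active earth pressure coefficient:
Ka = tan^2(45 - phi/2) = tan^2(28.0) = 0.282715
Compute active force:
Pa = 0.5 * Ka * gamma * H^2
Pa = 0.5 * 0.282715 * 20.9 * 4.3^2
Pa = 54.63 kN/m


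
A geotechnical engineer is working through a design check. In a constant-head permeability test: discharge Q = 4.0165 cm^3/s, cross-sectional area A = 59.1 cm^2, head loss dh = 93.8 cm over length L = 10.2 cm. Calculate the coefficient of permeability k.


Result: 0.00739 cm/s

Derivation:
Compute hydraulic gradient:
i = dh / L = 93.8 / 10.2 = 9.19608
Then apply Darcy's law:
k = Q / (A * i)
k = 4.0165 / (59.1 * 9.19608)
k = 4.0165 / 543.488
k = 0.00739 cm/s


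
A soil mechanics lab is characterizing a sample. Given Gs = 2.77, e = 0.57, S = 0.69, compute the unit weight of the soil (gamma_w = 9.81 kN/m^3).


Result: 19.766 kN/m^3

Derivation:
Using gamma = gamma_w * (Gs + S*e) / (1 + e)
Numerator: Gs + S*e = 2.77 + 0.69*0.57 = 3.1633
Denominator: 1 + e = 1 + 0.57 = 1.57
gamma = 9.81 * 3.1633 / 1.57
gamma = 19.766 kN/m^3


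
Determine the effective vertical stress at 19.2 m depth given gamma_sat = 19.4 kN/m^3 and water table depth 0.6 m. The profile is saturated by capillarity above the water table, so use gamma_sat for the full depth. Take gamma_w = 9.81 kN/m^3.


Total stress = gamma_sat * depth
sigma = 19.4 * 19.2 = 372.48 kPa
Pore water pressure u = gamma_w * (depth - d_wt)
u = 9.81 * (19.2 - 0.6) = 182.466 kPa
Effective stress = sigma - u
sigma' = 372.48 - 182.466 = 190.01 kPa


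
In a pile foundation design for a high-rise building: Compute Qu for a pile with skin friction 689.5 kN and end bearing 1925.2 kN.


Using Qu = Qf + Qb
Qu = 689.5 + 1925.2
Qu = 2614.7 kN


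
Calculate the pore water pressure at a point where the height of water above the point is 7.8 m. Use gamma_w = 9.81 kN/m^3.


Result: 76.52 kPa

Derivation:
Using u = gamma_w * h_w
u = 9.81 * 7.8
u = 76.52 kPa


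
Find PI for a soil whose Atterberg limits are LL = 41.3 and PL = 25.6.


Result: 15.7

Derivation:
Using PI = LL - PL
PI = 41.3 - 25.6
PI = 15.7


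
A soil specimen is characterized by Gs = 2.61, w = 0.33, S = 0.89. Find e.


Using the relation e = Gs * w / S
e = 2.61 * 0.33 / 0.89
e = 0.9678


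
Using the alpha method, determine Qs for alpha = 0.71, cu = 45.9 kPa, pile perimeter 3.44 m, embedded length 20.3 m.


Using Qs = alpha * cu * perimeter * L
Qs = 0.71 * 45.9 * 3.44 * 20.3
Qs = 2275.76 kN


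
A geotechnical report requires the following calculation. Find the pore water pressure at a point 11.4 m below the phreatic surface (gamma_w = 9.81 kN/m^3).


Using u = gamma_w * h_w
u = 9.81 * 11.4
u = 111.83 kPa


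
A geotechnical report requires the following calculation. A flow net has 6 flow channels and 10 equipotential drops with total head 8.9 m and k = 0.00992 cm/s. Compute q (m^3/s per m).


Result: 0.0005297 m^3/s per m

Derivation:
Convert k to m/s for unit consistency with H:
k = 0.00992 cm/s = 0.00992 / 100 m/s = 9.92e-05 m/s
Using q = k * H * Nf / Nd
Nf / Nd = 6 / 10 = 0.6
q = 9.92e-05 * 8.9 * 0.6
q = 0.0005297 m^3/s per m


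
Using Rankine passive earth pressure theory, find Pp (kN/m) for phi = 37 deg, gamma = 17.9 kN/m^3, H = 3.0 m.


Result: 324.04 kN/m

Derivation:
Compute passive earth pressure coefficient:
Kp = tan^2(45 + phi/2) = tan^2(63.5) = 4.022791
Compute passive force:
Pp = 0.5 * Kp * gamma * H^2
Pp = 0.5 * 4.022791 * 17.9 * 3.0^2
Pp = 324.04 kN/m


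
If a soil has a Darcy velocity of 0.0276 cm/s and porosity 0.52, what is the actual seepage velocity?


Result: 0.05308 cm/s

Derivation:
Using v_s = v_d / n
v_s = 0.0276 / 0.52
v_s = 0.05308 cm/s


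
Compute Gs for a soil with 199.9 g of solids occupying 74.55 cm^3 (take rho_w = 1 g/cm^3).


Using Gs = m_s / (V_s * rho_w)
Since rho_w = 1 g/cm^3:
Gs = 199.9 / 74.55
Gs = 2.681


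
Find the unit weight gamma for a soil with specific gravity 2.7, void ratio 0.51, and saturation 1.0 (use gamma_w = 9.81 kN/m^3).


Result: 20.854 kN/m^3

Derivation:
Using gamma = gamma_w * (Gs + S*e) / (1 + e)
Numerator: Gs + S*e = 2.7 + 1.0*0.51 = 3.21
Denominator: 1 + e = 1 + 0.51 = 1.51
gamma = 9.81 * 3.21 / 1.51
gamma = 20.854 kN/m^3


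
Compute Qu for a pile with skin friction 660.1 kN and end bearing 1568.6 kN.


Result: 2228.7 kN

Derivation:
Using Qu = Qf + Qb
Qu = 660.1 + 1568.6
Qu = 2228.7 kN


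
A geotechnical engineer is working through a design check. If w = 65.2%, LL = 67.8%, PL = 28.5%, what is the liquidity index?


First compute the plasticity index:
PI = LL - PL = 67.8 - 28.5 = 39.3
Then compute the liquidity index:
LI = (w - PL) / PI
LI = (65.2 - 28.5) / 39.3
LI = 0.934


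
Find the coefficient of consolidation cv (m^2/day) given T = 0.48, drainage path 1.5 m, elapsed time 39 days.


Using cv = T * H_dr^2 / t
H_dr^2 = 1.5^2 = 2.25
cv = 0.48 * 2.25 / 39
cv = 0.02769 m^2/day


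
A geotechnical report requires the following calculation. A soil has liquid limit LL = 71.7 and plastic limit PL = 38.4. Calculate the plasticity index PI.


Using PI = LL - PL
PI = 71.7 - 38.4
PI = 33.3


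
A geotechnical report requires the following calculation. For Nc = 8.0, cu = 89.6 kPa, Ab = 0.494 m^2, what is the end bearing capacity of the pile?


Using Qb = Nc * cu * Ab
Qb = 8.0 * 89.6 * 0.494
Qb = 354.1 kN


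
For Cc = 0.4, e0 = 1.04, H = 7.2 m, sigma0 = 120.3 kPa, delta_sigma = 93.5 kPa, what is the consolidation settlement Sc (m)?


Result: 0.3526 m

Derivation:
Using Sc = Cc * H / (1 + e0) * log10((sigma0 + delta_sigma) / sigma0)
Stress ratio = (120.3 + 93.5) / 120.3 = 1.77722
log10(1.77722) = 0.249742
Cc * H / (1 + e0) = 0.4 * 7.2 / (1 + 1.04) = 1.41176
Sc = 1.41176 * 0.249742
Sc = 0.3526 m


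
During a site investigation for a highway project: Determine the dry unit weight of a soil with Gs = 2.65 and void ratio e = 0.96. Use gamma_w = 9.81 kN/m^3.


Result: 13.264 kN/m^3

Derivation:
Using gamma_d = Gs * gamma_w / (1 + e)
gamma_d = 2.65 * 9.81 / (1 + 0.96)
gamma_d = 2.65 * 9.81 / 1.96
gamma_d = 13.264 kN/m^3


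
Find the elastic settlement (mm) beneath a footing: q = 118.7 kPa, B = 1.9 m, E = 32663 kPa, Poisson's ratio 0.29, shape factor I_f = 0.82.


Result: 5.186 mm

Derivation:
Using Se = q * B * (1 - nu^2) * I_f / E
1 - nu^2 = 1 - 0.29^2 = 0.9159
Se = 118.7 * 1.9 * 0.9159 * 0.82 / 32663
Se = 0.005186 m
Convert to mm: Se = 0.005186 * 1000 = 5.186 mm


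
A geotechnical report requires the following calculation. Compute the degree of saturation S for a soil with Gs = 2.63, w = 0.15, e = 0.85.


Using S = Gs * w / e
S = 2.63 * 0.15 / 0.85
S = 0.4641


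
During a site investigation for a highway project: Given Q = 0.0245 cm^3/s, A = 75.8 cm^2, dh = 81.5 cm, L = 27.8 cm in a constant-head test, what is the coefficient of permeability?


Compute hydraulic gradient:
i = dh / L = 81.5 / 27.8 = 2.93165
Then apply Darcy's law:
k = Q / (A * i)
k = 0.0245 / (75.8 * 2.93165)
k = 0.0245 / 222.219
k = 0.00011 cm/s


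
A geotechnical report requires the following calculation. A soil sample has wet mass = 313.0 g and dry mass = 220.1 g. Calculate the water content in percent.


Using w = (m_wet - m_dry) / m_dry * 100
m_wet - m_dry = 313.0 - 220.1 = 92.9 g
w = 92.9 / 220.1 * 100
w = 42.21 %


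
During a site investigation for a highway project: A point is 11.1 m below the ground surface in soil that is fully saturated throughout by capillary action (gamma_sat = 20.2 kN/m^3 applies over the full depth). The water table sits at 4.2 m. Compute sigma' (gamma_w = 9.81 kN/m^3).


Result: 156.53 kPa

Derivation:
Total stress = gamma_sat * depth
sigma = 20.2 * 11.1 = 224.22 kPa
Pore water pressure u = gamma_w * (depth - d_wt)
u = 9.81 * (11.1 - 4.2) = 67.689 kPa
Effective stress = sigma - u
sigma' = 224.22 - 67.689 = 156.53 kPa


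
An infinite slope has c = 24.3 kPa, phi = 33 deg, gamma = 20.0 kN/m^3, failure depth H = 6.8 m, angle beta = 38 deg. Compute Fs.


Result: 1.199

Derivation:
Using Fs = c / (gamma*H*sin(beta)*cos(beta)) + tan(phi)/tan(beta)
Cohesion contribution = 24.3 / (20.0*6.8*sin(38)*cos(38))
Cohesion contribution = 0.368293
Friction contribution = tan(33)/tan(38) = 0.831204
Fs = 0.368293 + 0.831204
Fs = 1.199


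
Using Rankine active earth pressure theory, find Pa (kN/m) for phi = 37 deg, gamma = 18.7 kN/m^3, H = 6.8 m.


Compute active earth pressure coefficient:
Ka = tan^2(45 - phi/2) = tan^2(26.5) = 0.248584
Compute active force:
Pa = 0.5 * Ka * gamma * H^2
Pa = 0.5 * 0.248584 * 18.7 * 6.8^2
Pa = 107.47 kN/m


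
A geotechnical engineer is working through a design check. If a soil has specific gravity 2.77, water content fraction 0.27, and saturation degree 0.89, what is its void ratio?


Using the relation e = Gs * w / S
e = 2.77 * 0.27 / 0.89
e = 0.8403


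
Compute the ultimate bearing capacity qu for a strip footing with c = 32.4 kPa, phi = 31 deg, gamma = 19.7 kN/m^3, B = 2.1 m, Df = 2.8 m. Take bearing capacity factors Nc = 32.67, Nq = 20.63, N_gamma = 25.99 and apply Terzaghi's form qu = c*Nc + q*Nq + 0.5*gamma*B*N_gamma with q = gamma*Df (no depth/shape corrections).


Compute qu = c*Nc + gamma*Df*Nq + 0.5*gamma*B*N_gamma
Term 1: 32.4 * 32.67 = 1058.508
Term 2: 19.7 * 2.8 * 20.63 = 1137.9508
Term 3: 0.5 * 19.7 * 2.1 * 25.99 = 537.60315
qu = 1058.508 + 1137.9508 + 537.60315
qu = 2734.06 kPa


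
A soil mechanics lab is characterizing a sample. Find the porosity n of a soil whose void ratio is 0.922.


Using the relation n = e / (1 + e)
n = 0.922 / (1 + 0.922)
n = 0.922 / 1.922
n = 0.4797


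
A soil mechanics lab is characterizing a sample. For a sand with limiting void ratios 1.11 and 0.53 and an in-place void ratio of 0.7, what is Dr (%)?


Result: 70.69 %

Derivation:
Using Dr = (e_max - e) / (e_max - e_min) * 100
e_max - e = 1.11 - 0.7 = 0.41
e_max - e_min = 1.11 - 0.53 = 0.58
Dr = 0.41 / 0.58 * 100
Dr = 70.69 %


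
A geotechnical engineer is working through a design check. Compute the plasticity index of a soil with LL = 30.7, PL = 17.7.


Result: 13.0

Derivation:
Using PI = LL - PL
PI = 30.7 - 17.7
PI = 13.0


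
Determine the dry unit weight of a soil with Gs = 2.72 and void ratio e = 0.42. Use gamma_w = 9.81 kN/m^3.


Using gamma_d = Gs * gamma_w / (1 + e)
gamma_d = 2.72 * 9.81 / (1 + 0.42)
gamma_d = 2.72 * 9.81 / 1.42
gamma_d = 18.791 kN/m^3


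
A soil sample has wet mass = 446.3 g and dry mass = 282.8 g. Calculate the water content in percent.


Result: 57.81 %

Derivation:
Using w = (m_wet - m_dry) / m_dry * 100
m_wet - m_dry = 446.3 - 282.8 = 163.5 g
w = 163.5 / 282.8 * 100
w = 57.81 %


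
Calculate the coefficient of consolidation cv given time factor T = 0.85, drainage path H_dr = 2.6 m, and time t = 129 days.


Using cv = T * H_dr^2 / t
H_dr^2 = 2.6^2 = 6.76
cv = 0.85 * 6.76 / 129
cv = 0.04454 m^2/day


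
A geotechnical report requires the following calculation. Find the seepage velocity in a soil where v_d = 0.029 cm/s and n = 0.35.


Result: 0.08286 cm/s

Derivation:
Using v_s = v_d / n
v_s = 0.029 / 0.35
v_s = 0.08286 cm/s


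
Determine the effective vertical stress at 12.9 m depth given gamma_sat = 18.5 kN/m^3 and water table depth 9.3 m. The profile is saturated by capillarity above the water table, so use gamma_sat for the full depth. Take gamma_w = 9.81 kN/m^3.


Result: 203.33 kPa

Derivation:
Total stress = gamma_sat * depth
sigma = 18.5 * 12.9 = 238.65 kPa
Pore water pressure u = gamma_w * (depth - d_wt)
u = 9.81 * (12.9 - 9.3) = 35.316 kPa
Effective stress = sigma - u
sigma' = 238.65 - 35.316 = 203.33 kPa


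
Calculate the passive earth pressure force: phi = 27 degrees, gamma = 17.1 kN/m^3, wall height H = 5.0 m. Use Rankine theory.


Compute passive earth pressure coefficient:
Kp = tan^2(45 + phi/2) = tan^2(58.5) = 2.66294
Compute passive force:
Pp = 0.5 * Kp * gamma * H^2
Pp = 0.5 * 2.66294 * 17.1 * 5.0^2
Pp = 569.2 kN/m


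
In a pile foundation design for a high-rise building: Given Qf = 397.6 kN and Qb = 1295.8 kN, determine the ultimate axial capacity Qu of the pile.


Result: 1693.4 kN

Derivation:
Using Qu = Qf + Qb
Qu = 397.6 + 1295.8
Qu = 1693.4 kN


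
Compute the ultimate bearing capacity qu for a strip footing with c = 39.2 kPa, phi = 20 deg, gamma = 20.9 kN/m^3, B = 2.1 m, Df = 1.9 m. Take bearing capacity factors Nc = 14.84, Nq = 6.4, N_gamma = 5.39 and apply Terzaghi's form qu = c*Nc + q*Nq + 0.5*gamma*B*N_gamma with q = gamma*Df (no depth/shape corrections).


Compute qu = c*Nc + gamma*Df*Nq + 0.5*gamma*B*N_gamma
Term 1: 39.2 * 14.84 = 581.728
Term 2: 20.9 * 1.9 * 6.4 = 254.144
Term 3: 0.5 * 20.9 * 2.1 * 5.39 = 118.28355
qu = 581.728 + 254.144 + 118.28355
qu = 954.16 kPa


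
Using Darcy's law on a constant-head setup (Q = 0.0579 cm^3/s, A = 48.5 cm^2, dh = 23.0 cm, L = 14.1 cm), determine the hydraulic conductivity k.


Compute hydraulic gradient:
i = dh / L = 23.0 / 14.1 = 1.63121
Then apply Darcy's law:
k = Q / (A * i)
k = 0.0579 / (48.5 * 1.63121)
k = 0.0579 / 79.1135
k = 0.000732 cm/s


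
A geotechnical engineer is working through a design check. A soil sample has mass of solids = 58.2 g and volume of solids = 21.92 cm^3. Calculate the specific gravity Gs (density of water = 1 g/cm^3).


Using Gs = m_s / (V_s * rho_w)
Since rho_w = 1 g/cm^3:
Gs = 58.2 / 21.92
Gs = 2.655


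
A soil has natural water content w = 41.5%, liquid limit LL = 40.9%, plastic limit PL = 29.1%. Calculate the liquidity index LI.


Result: 1.051

Derivation:
First compute the plasticity index:
PI = LL - PL = 40.9 - 29.1 = 11.8
Then compute the liquidity index:
LI = (w - PL) / PI
LI = (41.5 - 29.1) / 11.8
LI = 1.051


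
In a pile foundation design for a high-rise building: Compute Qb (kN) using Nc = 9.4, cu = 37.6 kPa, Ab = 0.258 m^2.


Using Qb = Nc * cu * Ab
Qb = 9.4 * 37.6 * 0.258
Qb = 91.19 kN


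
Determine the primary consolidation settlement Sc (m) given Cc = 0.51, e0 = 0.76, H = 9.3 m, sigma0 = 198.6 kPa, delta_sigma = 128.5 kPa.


Using Sc = Cc * H / (1 + e0) * log10((sigma0 + delta_sigma) / sigma0)
Stress ratio = (198.6 + 128.5) / 198.6 = 1.64703
log10(1.64703) = 0.216701
Cc * H / (1 + e0) = 0.51 * 9.3 / (1 + 0.76) = 2.69489
Sc = 2.69489 * 0.216701
Sc = 0.584 m


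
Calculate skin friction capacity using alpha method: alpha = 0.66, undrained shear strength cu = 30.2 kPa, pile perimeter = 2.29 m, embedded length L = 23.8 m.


Using Qs = alpha * cu * perimeter * L
Qs = 0.66 * 30.2 * 2.29 * 23.8
Qs = 1086.33 kN


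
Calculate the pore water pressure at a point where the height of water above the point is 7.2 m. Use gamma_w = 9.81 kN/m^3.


Using u = gamma_w * h_w
u = 9.81 * 7.2
u = 70.63 kPa


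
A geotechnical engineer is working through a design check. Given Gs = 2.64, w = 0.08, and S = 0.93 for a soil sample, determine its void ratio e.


Using the relation e = Gs * w / S
e = 2.64 * 0.08 / 0.93
e = 0.2271


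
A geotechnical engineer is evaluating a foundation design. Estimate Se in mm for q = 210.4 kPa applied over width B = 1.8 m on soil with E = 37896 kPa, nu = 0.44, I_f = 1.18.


Result: 9.509 mm

Derivation:
Using Se = q * B * (1 - nu^2) * I_f / E
1 - nu^2 = 1 - 0.44^2 = 0.8064
Se = 210.4 * 1.8 * 0.8064 * 1.18 / 37896
Se = 0.009509 m
Convert to mm: Se = 0.009509 * 1000 = 9.509 mm


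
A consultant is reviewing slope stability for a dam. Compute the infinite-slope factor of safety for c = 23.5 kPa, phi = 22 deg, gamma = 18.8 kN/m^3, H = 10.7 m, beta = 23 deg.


Result: 1.277

Derivation:
Using Fs = c / (gamma*H*sin(beta)*cos(beta)) + tan(phi)/tan(beta)
Cohesion contribution = 23.5 / (18.8*10.7*sin(23)*cos(23))
Cohesion contribution = 0.324805
Friction contribution = tan(22)/tan(23) = 0.951826
Fs = 0.324805 + 0.951826
Fs = 1.277


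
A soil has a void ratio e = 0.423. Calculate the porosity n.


Using the relation n = e / (1 + e)
n = 0.423 / (1 + 0.423)
n = 0.423 / 1.423
n = 0.2973


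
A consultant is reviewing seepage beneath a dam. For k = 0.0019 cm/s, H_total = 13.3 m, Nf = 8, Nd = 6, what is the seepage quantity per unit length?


Result: 0.0003369 m^3/s per m

Derivation:
Convert k to m/s for unit consistency with H:
k = 0.0019 cm/s = 0.0019 / 100 m/s = 1.9e-05 m/s
Using q = k * H * Nf / Nd
Nf / Nd = 8 / 6 = 1.3333
q = 1.9e-05 * 13.3 * 1.3333
q = 0.0003369 m^3/s per m


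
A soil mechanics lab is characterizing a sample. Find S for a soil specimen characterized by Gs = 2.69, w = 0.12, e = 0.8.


Result: 0.4035

Derivation:
Using S = Gs * w / e
S = 2.69 * 0.12 / 0.8
S = 0.4035


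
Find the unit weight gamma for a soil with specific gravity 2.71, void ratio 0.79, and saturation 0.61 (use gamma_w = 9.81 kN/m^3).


Result: 17.493 kN/m^3

Derivation:
Using gamma = gamma_w * (Gs + S*e) / (1 + e)
Numerator: Gs + S*e = 2.71 + 0.61*0.79 = 3.1919
Denominator: 1 + e = 1 + 0.79 = 1.79
gamma = 9.81 * 3.1919 / 1.79
gamma = 17.493 kN/m^3


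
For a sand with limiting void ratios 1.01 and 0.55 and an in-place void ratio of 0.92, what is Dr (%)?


Using Dr = (e_max - e) / (e_max - e_min) * 100
e_max - e = 1.01 - 0.92 = 0.09
e_max - e_min = 1.01 - 0.55 = 0.46
Dr = 0.09 / 0.46 * 100
Dr = 19.57 %


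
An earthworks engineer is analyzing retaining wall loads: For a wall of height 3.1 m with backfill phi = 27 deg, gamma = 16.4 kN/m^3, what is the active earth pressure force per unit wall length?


Compute active earth pressure coefficient:
Ka = tan^2(45 - phi/2) = tan^2(31.5) = 0.375525
Compute active force:
Pa = 0.5 * Ka * gamma * H^2
Pa = 0.5 * 0.375525 * 16.4 * 3.1^2
Pa = 29.59 kN/m


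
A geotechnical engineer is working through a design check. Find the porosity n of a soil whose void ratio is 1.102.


Result: 0.5243

Derivation:
Using the relation n = e / (1 + e)
n = 1.102 / (1 + 1.102)
n = 1.102 / 2.102
n = 0.5243
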